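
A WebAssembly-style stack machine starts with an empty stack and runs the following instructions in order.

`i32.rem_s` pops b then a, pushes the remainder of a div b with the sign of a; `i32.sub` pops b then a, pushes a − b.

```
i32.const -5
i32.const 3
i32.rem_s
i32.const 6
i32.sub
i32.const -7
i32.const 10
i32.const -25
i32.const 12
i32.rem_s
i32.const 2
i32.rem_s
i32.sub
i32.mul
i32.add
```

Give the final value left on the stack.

i32.const -5  -> -5
i32.const 3   -> -5 3
i32.rem_s     -> -2
i32.const 6   -> -2 6
i32.sub       -> -8
i32.const -7  -> -8 -7
i32.const 10  -> -8 -7 10
i32.const -25 -> -8 -7 10 -25
i32.const 12  -> -8 -7 10 -25 12
i32.rem_s     -> -8 -7 10 -1
i32.const 2   -> -8 -7 10 -1 2
i32.rem_s     -> -8 -7 10 -1
i32.sub       -> -8 -7 11
i32.mul       -> -8 -77
i32.add       -> -85

-85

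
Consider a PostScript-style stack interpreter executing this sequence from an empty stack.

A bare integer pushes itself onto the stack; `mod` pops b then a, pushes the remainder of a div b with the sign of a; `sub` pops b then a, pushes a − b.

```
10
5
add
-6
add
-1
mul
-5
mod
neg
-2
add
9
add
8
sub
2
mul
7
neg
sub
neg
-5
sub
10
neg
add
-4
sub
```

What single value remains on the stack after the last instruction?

10   10
5    10 5
add  15
-6   15 -6
add  9
-1   9 -1
mul  -9
-5   -9 -5
mod  -4
neg  4
-2   4 -2
add  2
9    2 9
add  11
8    11 8
sub  3
2    3 2
mul  6
7    6 7
neg  6 -7
sub  13
neg  -13
-5   -13 -5
sub  -8
10   -8 10
neg  -8 -10
add  -18
-4   -18 -4
sub  -14

-14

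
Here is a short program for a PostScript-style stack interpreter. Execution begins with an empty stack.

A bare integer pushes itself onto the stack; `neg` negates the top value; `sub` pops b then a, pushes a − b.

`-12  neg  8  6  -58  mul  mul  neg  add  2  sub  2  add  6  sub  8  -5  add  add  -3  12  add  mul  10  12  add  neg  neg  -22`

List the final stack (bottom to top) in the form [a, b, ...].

[25137, 22, -22]

-12  -12
neg  12
8    12 8
6    12 8 6
-58  12 8 6 -58
mul  12 8 -348
mul  12 -2784
neg  12 2784
add  2796
2    2796 2
sub  2794
2    2794 2
add  2796
6    2796 6
sub  2790
8    2790 8
-5   2790 8 -5
add  2790 3
add  2793
-3   2793 -3
12   2793 -3 12
add  2793 9
mul  25137
10   25137 10
12   25137 10 12
add  25137 22
neg  25137 -22
neg  25137 22
-22  25137 22 -22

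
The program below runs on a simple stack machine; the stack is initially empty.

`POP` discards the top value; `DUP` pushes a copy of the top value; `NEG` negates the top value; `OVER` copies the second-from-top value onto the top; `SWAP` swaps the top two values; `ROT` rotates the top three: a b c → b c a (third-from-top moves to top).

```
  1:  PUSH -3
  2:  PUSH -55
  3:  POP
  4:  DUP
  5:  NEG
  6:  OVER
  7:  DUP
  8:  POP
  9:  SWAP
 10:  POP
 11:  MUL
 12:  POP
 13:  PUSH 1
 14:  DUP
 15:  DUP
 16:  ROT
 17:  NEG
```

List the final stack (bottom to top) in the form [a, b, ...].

[1, 1, -1]

PUSH -3   -3
PUSH -55  -3 -55
POP       -3
DUP       -3 -3
NEG       -3 3
OVER      -3 3 -3
DUP       -3 3 -3 -3
POP       -3 3 -3
SWAP      -3 -3 3
POP       -3 -3
MUL       9
POP       (empty)
PUSH 1    1
DUP       1 1
DUP       1 1 1
ROT       1 1 1
NEG       1 1 -1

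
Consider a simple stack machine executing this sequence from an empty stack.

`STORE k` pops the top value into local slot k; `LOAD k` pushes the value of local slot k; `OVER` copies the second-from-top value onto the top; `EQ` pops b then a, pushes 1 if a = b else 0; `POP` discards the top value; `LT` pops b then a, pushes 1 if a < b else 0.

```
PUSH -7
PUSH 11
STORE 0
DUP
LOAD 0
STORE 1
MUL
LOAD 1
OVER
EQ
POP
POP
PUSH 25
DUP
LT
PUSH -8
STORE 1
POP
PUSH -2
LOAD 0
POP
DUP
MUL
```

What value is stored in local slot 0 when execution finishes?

11

PUSH -7 -> [-7]
PUSH 11 -> [-7, 11]
STORE 0 -> [-7]
DUP     -> [-7, -7]
LOAD 0  -> [-7, -7, 11]
STORE 1 -> [-7, -7]
MUL     -> [49]
LOAD 1  -> [49, 11]
OVER    -> [49, 11, 49]
EQ      -> [49, 0]
POP     -> [49]
POP     -> []
PUSH 25 -> [25]
DUP     -> [25, 25]
LT      -> [0]
PUSH -8 -> [0, -8]
STORE 1 -> [0]
POP     -> []
PUSH -2 -> [-2]
LOAD 0  -> [-2, 11]
POP     -> [-2]
DUP     -> [-2, -2]
MUL     -> [4]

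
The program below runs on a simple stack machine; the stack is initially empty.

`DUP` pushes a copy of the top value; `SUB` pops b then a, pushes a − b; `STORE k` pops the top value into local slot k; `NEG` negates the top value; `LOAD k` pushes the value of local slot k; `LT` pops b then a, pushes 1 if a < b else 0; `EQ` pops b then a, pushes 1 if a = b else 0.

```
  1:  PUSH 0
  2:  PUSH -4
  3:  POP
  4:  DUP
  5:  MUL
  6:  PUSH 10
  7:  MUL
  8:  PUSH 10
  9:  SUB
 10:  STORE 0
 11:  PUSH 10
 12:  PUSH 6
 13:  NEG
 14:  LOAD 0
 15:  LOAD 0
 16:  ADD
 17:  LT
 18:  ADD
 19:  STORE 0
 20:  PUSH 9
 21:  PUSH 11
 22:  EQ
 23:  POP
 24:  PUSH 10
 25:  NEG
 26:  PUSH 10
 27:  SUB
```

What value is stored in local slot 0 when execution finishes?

PUSH 0   [0]
PUSH -4  [0, -4]
POP      [0]
DUP      [0, 0]
MUL      [0]
PUSH 10  [0, 10]
MUL      [0]
PUSH 10  [0, 10]
SUB      [-10]
STORE 0  []
PUSH 10  [10]
PUSH 6   [10, 6]
NEG      [10, -6]
LOAD 0   [10, -6, -10]
LOAD 0   [10, -6, -10, -10]
ADD      [10, -6, -20]
LT       [10, 0]
ADD      [10]
STORE 0  []
PUSH 9   [9]
PUSH 11  [9, 11]
EQ       [0]
POP      []
PUSH 10  [10]
NEG      [-10]
PUSH 10  [-10, 10]
SUB      [-20]

10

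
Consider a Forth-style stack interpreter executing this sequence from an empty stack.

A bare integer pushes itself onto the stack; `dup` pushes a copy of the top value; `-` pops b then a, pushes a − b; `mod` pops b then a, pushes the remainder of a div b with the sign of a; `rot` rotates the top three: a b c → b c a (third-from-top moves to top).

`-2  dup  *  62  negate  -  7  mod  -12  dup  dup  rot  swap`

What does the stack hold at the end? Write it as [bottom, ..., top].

[3, -12, -12, -12]

-2     : -2
dup    : -2 -2
*      : 4
62     : 4 62
negate : 4 -62
-      : 66
7      : 66 7
mod    : 3
-12    : 3 -12
dup    : 3 -12 -12
dup    : 3 -12 -12 -12
rot    : 3 -12 -12 -12
swap   : 3 -12 -12 -12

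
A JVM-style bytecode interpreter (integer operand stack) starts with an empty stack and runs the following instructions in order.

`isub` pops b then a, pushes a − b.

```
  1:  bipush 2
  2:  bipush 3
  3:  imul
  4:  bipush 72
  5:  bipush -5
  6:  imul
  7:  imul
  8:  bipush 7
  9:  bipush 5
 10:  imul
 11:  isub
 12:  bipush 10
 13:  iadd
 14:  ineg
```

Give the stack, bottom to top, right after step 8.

[-2160, 7]

bipush 2  -> 2
bipush 3  -> 2 3
imul      -> 6
bipush 72 -> 6 72
bipush -5 -> 6 72 -5
imul      -> 6 -360
imul      -> -2160
bipush 7  -> -2160 7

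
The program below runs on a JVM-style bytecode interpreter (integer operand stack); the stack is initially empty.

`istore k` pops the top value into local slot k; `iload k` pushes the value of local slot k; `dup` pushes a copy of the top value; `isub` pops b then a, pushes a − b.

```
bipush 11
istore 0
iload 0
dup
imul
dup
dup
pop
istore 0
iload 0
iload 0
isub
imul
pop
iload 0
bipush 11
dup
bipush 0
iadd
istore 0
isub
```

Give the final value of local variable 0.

11

bipush 11 : [11]
istore 0  : []
iload 0   : [11]
dup       : [11, 11]
imul      : [121]
dup       : [121, 121]
dup       : [121, 121, 121]
pop       : [121, 121]
istore 0  : [121]
iload 0   : [121, 121]
iload 0   : [121, 121, 121]
isub      : [121, 0]
imul      : [0]
pop       : []
iload 0   : [121]
bipush 11 : [121, 11]
dup       : [121, 11, 11]
bipush 0  : [121, 11, 11, 0]
iadd      : [121, 11, 11]
istore 0  : [121, 11]
isub      : [110]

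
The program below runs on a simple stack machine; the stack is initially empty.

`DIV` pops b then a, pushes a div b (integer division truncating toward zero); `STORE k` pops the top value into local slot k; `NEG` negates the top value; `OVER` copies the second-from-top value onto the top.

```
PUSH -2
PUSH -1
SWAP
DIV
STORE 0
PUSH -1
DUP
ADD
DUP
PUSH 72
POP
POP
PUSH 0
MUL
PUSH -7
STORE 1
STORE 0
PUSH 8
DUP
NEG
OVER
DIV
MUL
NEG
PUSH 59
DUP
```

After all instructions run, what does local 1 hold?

PUSH -2 : -2
PUSH -1 : -2 -1
SWAP    : -1 -2
DIV     : 0
STORE 0 : (empty)
PUSH -1 : -1
DUP     : -1 -1
ADD     : -2
DUP     : -2 -2
PUSH 72 : -2 -2 72
POP     : -2 -2
POP     : -2
PUSH 0  : -2 0
MUL     : 0
PUSH -7 : 0 -7
STORE 1 : 0
STORE 0 : (empty)
PUSH 8  : 8
DUP     : 8 8
NEG     : 8 -8
OVER    : 8 -8 8
DIV     : 8 -1
MUL     : -8
NEG     : 8
PUSH 59 : 8 59
DUP     : 8 59 59

-7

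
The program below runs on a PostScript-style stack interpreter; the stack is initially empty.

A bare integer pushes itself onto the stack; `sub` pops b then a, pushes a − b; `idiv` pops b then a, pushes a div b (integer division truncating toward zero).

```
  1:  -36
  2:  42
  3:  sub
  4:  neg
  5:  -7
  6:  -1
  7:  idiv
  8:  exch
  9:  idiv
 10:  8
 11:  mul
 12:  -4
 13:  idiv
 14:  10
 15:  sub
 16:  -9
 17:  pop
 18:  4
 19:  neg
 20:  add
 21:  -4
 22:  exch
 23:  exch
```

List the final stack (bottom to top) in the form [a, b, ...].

-36   [-36]
42    [-36, 42]
sub   [-78]
neg   [78]
-7    [78, -7]
-1    [78, -7, -1]
idiv  [78, 7]
exch  [7, 78]
idiv  [0]
8     [0, 8]
mul   [0]
-4    [0, -4]
idiv  [0]
10    [0, 10]
sub   [-10]
-9    [-10, -9]
pop   [-10]
4     [-10, 4]
neg   [-10, -4]
add   [-14]
-4    [-14, -4]
exch  [-4, -14]
exch  [-14, -4]

[-14, -4]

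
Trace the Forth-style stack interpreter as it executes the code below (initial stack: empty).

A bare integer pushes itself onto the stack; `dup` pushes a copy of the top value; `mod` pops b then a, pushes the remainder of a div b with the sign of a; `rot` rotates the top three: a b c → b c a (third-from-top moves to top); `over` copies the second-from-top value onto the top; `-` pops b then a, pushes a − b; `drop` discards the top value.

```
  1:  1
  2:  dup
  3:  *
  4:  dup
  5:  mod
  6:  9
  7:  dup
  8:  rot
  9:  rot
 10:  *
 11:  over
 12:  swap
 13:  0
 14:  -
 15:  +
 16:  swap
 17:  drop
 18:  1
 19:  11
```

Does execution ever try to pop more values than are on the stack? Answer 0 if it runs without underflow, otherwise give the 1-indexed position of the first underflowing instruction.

0

1    → 1
dup  → 1 1
*    → 1
dup  → 1 1
mod  → 0
9    → 0 9
dup  → 0 9 9
rot  → 9 9 0
rot  → 9 0 9
*    → 9 0
over → 9 0 9
swap → 9 9 0
0    → 9 9 0 0
-    → 9 9 0
+    → 9 9
swap → 9 9
drop → 9
1    → 9 1
11   → 9 1 11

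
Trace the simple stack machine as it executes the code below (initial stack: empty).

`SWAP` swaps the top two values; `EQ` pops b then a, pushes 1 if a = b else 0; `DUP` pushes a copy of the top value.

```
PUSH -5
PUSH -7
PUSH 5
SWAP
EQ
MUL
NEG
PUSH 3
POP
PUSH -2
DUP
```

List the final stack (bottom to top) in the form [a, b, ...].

[0, -2, -2]

PUSH -5 : -5
PUSH -7 : -5 -7
PUSH 5  : -5 -7 5
SWAP    : -5 5 -7
EQ      : -5 0
MUL     : 0
NEG     : 0
PUSH 3  : 0 3
POP     : 0
PUSH -2 : 0 -2
DUP     : 0 -2 -2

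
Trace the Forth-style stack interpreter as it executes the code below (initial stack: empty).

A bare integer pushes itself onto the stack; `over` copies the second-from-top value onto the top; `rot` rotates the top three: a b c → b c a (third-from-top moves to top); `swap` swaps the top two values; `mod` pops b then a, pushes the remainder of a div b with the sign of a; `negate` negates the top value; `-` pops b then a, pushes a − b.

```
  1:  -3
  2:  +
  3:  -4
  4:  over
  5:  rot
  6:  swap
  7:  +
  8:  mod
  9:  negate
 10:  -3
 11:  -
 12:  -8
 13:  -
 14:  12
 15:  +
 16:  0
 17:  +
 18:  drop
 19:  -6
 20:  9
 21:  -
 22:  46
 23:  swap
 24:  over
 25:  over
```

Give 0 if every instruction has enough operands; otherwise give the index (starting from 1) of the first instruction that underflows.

-3 -> [-3]
+  — needs 2 operands, stack has 1 → underflow

2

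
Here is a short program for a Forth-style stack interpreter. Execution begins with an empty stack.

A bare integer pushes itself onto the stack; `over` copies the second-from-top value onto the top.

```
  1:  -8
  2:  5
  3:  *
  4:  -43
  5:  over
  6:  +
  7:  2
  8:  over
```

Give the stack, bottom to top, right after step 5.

-8    -8
5     -8 5
*     -40
-43   -40 -43
over  -40 -43 -40

[-40, -43, -40]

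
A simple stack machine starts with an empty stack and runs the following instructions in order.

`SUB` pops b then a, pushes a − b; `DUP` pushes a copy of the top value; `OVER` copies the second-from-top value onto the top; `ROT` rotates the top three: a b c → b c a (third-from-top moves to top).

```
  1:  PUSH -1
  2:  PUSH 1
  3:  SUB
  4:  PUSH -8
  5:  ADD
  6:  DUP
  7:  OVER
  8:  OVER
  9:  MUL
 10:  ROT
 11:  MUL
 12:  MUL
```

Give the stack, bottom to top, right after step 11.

PUSH -1 -> [-1]
PUSH 1  -> [-1, 1]
SUB     -> [-2]
PUSH -8 -> [-2, -8]
ADD     -> [-10]
DUP     -> [-10, -10]
OVER    -> [-10, -10, -10]
OVER    -> [-10, -10, -10, -10]
MUL     -> [-10, -10, 100]
ROT     -> [-10, 100, -10]
MUL     -> [-10, -1000]

[-10, -1000]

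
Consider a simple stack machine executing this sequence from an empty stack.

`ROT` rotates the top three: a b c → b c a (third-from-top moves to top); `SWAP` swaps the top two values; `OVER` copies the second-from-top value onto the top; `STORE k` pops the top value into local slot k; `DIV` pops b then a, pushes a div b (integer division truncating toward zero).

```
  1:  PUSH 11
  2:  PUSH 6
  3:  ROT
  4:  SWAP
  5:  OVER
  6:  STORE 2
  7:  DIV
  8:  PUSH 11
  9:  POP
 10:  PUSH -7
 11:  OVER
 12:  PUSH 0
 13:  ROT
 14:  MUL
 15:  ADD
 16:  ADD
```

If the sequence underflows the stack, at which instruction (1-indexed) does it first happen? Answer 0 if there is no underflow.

3

PUSH 11 → 11
PUSH 6  → 11 6
ROT  — needs 3 operands, stack has 2 → underflow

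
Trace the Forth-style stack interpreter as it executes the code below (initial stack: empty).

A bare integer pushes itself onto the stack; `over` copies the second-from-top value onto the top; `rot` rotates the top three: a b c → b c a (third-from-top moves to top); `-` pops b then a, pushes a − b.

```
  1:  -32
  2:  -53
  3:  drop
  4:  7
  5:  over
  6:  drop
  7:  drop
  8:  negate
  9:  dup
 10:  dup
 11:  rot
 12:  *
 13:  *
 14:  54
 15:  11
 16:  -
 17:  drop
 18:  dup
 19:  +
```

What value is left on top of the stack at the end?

-32    -> [-32]
-53    -> [-32, -53]
drop   -> [-32]
7      -> [-32, 7]
over   -> [-32, 7, -32]
drop   -> [-32, 7]
drop   -> [-32]
negate -> [32]
dup    -> [32, 32]
dup    -> [32, 32, 32]
rot    -> [32, 32, 32]
*      -> [32, 1024]
*      -> [32768]
54     -> [32768, 54]
11     -> [32768, 54, 11]
-      -> [32768, 43]
drop   -> [32768]
dup    -> [32768, 32768]
+      -> [65536]

65536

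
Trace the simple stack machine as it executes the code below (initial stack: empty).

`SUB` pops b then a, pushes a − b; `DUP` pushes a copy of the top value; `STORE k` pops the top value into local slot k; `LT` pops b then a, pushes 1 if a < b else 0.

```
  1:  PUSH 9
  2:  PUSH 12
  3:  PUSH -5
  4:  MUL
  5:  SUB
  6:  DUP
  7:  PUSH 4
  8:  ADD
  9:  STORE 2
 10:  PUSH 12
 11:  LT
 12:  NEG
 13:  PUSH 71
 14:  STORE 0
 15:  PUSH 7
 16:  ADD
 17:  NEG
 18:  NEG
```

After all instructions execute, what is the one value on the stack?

PUSH 9  -> 9
PUSH 12 -> 9 12
PUSH -5 -> 9 12 -5
MUL     -> 9 -60
SUB     -> 69
DUP     -> 69 69
PUSH 4  -> 69 69 4
ADD     -> 69 73
STORE 2 -> 69
PUSH 12 -> 69 12
LT      -> 0
NEG     -> 0
PUSH 71 -> 0 71
STORE 0 -> 0
PUSH 7  -> 0 7
ADD     -> 7
NEG     -> -7
NEG     -> 7

7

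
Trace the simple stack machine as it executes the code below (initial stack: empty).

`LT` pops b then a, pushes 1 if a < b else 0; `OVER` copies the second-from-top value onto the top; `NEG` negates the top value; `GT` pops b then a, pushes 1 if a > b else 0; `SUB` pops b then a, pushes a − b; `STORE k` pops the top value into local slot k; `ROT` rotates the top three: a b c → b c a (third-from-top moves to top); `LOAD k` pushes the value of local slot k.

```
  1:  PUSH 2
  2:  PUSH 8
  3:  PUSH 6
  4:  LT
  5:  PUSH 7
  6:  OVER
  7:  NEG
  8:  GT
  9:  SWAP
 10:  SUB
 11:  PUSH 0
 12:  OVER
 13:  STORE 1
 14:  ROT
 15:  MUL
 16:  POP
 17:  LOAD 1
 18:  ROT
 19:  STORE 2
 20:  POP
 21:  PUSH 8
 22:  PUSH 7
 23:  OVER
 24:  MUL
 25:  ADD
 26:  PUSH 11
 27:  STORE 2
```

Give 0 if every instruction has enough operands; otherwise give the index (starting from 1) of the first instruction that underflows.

PUSH 2  → [2]
PUSH 8  → [2, 8]
PUSH 6  → [2, 8, 6]
LT      → [2, 0]
PUSH 7  → [2, 0, 7]
OVER    → [2, 0, 7, 0]
NEG     → [2, 0, 7, 0]
GT      → [2, 0, 1]
SWAP    → [2, 1, 0]
SUB     → [2, 1]
PUSH 0  → [2, 1, 0]
OVER    → [2, 1, 0, 1]
STORE 1 → [2, 1, 0]
ROT     → [1, 0, 2]
MUL     → [1, 0]
POP     → [1]
LOAD 1  → [1, 1]
ROT  — needs 3 operands, stack has 2 → underflow

18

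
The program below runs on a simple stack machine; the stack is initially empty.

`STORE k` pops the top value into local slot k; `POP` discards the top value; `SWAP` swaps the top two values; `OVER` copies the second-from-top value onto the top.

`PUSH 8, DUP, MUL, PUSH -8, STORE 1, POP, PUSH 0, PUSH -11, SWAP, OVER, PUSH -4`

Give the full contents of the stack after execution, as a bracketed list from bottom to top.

[-11, 0, -11, -4]

PUSH 8   → [8]
DUP      → [8, 8]
MUL      → [64]
PUSH -8  → [64, -8]
STORE 1  → [64]
POP      → []
PUSH 0   → [0]
PUSH -11 → [0, -11]
SWAP     → [-11, 0]
OVER     → [-11, 0, -11]
PUSH -4  → [-11, 0, -11, -4]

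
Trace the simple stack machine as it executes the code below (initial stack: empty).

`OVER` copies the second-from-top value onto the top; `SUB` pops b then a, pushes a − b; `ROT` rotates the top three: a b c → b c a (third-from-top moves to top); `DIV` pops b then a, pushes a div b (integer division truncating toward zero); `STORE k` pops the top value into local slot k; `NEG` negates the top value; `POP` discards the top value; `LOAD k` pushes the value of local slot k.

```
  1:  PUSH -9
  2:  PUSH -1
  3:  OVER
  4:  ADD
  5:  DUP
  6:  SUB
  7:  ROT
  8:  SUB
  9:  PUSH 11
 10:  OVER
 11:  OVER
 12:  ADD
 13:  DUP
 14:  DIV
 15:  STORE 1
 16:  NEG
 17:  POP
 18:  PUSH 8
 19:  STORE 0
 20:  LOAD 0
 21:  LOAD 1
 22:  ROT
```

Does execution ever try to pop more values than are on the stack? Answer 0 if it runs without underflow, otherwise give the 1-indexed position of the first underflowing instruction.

PUSH -9  [-9]
PUSH -1  [-9, -1]
OVER     [-9, -1, -9]
ADD      [-9, -10]
DUP      [-9, -10, -10]
SUB      [-9, 0]
ROT  — needs 3 operands, stack has 2 → underflow

7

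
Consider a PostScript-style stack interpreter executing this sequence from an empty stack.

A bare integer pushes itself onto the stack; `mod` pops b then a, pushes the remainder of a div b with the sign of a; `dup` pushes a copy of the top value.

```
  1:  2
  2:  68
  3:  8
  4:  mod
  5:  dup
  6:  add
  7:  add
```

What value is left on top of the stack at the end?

2    2
68   2 68
8    2 68 8
mod  2 4
dup  2 4 4
add  2 8
add  10

10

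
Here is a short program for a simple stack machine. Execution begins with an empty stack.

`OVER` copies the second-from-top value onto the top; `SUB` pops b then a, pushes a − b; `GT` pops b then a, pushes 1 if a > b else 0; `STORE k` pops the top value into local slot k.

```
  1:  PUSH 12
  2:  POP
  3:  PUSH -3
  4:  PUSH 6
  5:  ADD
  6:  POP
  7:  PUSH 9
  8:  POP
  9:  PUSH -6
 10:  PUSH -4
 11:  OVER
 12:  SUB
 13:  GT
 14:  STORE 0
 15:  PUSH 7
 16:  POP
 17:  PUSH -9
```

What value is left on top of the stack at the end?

-9

PUSH 12 -> [12]
POP     -> []
PUSH -3 -> [-3]
PUSH 6  -> [-3, 6]
ADD     -> [3]
POP     -> []
PUSH 9  -> [9]
POP     -> []
PUSH -6 -> [-6]
PUSH -4 -> [-6, -4]
OVER    -> [-6, -4, -6]
SUB     -> [-6, 2]
GT      -> [0]
STORE 0 -> []
PUSH 7  -> [7]
POP     -> []
PUSH -9 -> [-9]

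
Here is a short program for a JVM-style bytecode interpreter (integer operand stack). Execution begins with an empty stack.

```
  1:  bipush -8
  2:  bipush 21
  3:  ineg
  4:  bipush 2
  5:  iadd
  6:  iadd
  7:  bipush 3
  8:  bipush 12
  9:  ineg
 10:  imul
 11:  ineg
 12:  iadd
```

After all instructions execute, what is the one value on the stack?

9

bipush -8 -> -8
bipush 21 -> -8 21
ineg      -> -8 -21
bipush 2  -> -8 -21 2
iadd      -> -8 -19
iadd      -> -27
bipush 3  -> -27 3
bipush 12 -> -27 3 12
ineg      -> -27 3 -12
imul      -> -27 -36
ineg      -> -27 36
iadd      -> 9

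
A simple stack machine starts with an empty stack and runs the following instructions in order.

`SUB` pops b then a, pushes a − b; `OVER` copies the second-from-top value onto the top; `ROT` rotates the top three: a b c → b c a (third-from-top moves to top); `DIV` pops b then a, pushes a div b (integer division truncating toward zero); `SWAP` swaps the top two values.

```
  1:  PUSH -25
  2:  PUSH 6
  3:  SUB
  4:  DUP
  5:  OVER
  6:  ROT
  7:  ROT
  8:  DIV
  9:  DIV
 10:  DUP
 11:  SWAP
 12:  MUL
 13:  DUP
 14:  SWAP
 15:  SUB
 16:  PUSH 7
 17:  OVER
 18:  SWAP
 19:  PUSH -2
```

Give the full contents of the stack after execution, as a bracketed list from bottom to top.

PUSH -25 → -25
PUSH 6   → -25 6
SUB      → -31
DUP      → -31 -31
OVER     → -31 -31 -31
ROT      → -31 -31 -31
ROT      → -31 -31 -31
DIV      → -31 1
DIV      → -31
DUP      → -31 -31
SWAP     → -31 -31
MUL      → 961
DUP      → 961 961
SWAP     → 961 961
SUB      → 0
PUSH 7   → 0 7
OVER     → 0 7 0
SWAP     → 0 0 7
PUSH -2  → 0 0 7 -2

[0, 0, 7, -2]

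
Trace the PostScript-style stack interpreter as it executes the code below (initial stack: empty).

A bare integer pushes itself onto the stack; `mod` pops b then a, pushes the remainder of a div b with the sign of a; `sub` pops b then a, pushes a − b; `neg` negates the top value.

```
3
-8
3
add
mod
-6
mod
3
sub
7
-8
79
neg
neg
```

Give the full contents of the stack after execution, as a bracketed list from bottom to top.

[0, 7, -8, 79]

3   : 3
-8  : 3 -8
3   : 3 -8 3
add : 3 -5
mod : 3
-6  : 3 -6
mod : 3
3   : 3 3
sub : 0
7   : 0 7
-8  : 0 7 -8
79  : 0 7 -8 79
neg : 0 7 -8 -79
neg : 0 7 -8 79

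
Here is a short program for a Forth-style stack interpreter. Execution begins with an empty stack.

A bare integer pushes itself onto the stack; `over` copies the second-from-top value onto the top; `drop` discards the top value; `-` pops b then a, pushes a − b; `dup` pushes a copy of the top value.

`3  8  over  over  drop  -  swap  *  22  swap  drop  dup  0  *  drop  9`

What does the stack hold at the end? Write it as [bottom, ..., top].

3    -> 3
8    -> 3 8
over -> 3 8 3
over -> 3 8 3 8
drop -> 3 8 3
-    -> 3 5
swap -> 5 3
*    -> 15
22   -> 15 22
swap -> 22 15
drop -> 22
dup  -> 22 22
0    -> 22 22 0
*    -> 22 0
drop -> 22
9    -> 22 9

[22, 9]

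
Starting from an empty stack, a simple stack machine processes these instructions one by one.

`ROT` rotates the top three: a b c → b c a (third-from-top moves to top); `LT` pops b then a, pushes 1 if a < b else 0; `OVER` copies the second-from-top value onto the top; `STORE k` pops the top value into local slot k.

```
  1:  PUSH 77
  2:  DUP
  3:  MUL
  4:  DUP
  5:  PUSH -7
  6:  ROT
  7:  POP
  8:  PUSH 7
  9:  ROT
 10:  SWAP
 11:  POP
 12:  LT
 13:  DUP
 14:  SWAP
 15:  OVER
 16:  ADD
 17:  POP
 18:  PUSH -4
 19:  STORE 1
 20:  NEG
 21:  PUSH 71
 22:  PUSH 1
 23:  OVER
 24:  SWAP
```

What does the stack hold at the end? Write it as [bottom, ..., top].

[-1, 71, 71, 1]

PUSH 77  77
DUP      77 77
MUL      5929
DUP      5929 5929
PUSH -7  5929 5929 -7
ROT      5929 -7 5929
POP      5929 -7
PUSH 7   5929 -7 7
ROT      -7 7 5929
SWAP     -7 5929 7
POP      -7 5929
LT       1
DUP      1 1
SWAP     1 1
OVER     1 1 1
ADD      1 2
POP      1
PUSH -4  1 -4
STORE 1  1
NEG      -1
PUSH 71  -1 71
PUSH 1   -1 71 1
OVER     -1 71 1 71
SWAP     -1 71 71 1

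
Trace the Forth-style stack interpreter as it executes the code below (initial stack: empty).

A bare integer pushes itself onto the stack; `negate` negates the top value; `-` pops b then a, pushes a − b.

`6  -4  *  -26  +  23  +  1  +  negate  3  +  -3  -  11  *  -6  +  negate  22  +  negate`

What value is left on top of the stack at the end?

324

6      : [6]
-4     : [6, -4]
*      : [-24]
-26    : [-24, -26]
+      : [-50]
23     : [-50, 23]
+      : [-27]
1      : [-27, 1]
+      : [-26]
negate : [26]
3      : [26, 3]
+      : [29]
-3     : [29, -3]
-      : [32]
11     : [32, 11]
*      : [352]
-6     : [352, -6]
+      : [346]
negate : [-346]
22     : [-346, 22]
+      : [-324]
negate : [324]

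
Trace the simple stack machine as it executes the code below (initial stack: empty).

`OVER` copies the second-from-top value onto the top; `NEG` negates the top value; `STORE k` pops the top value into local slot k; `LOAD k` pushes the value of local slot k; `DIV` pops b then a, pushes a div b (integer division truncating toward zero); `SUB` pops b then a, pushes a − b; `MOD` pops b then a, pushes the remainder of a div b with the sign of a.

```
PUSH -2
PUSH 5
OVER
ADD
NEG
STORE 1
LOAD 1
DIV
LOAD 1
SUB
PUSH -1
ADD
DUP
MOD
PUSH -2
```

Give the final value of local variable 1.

PUSH -2 : [-2]
PUSH 5  : [-2, 5]
OVER    : [-2, 5, -2]
ADD     : [-2, 3]
NEG     : [-2, -3]
STORE 1 : [-2]
LOAD 1  : [-2, -3]
DIV     : [0]
LOAD 1  : [0, -3]
SUB     : [3]
PUSH -1 : [3, -1]
ADD     : [2]
DUP     : [2, 2]
MOD     : [0]
PUSH -2 : [0, -2]

-3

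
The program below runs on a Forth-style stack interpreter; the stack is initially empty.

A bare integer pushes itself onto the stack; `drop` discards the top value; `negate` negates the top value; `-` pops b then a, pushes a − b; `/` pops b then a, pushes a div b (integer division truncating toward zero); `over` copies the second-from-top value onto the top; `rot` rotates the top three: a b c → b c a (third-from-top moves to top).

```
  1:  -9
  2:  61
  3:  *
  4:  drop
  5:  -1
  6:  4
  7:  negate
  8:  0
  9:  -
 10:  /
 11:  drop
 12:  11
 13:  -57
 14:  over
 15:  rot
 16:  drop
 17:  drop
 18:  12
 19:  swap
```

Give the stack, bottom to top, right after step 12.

-9     -> [-9]
61     -> [-9, 61]
*      -> [-549]
drop   -> []
-1     -> [-1]
4      -> [-1, 4]
negate -> [-1, -4]
0      -> [-1, -4, 0]
-      -> [-1, -4]
/      -> [0]
drop   -> []
11     -> [11]

[11]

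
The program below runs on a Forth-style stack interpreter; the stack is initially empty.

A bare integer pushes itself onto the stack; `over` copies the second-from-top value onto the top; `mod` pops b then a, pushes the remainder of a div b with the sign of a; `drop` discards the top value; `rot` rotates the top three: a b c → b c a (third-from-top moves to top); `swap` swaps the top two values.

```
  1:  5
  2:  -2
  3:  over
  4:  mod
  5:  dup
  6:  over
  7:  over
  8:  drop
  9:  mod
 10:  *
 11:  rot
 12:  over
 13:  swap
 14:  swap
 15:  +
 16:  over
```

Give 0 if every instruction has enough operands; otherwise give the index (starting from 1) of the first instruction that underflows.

11

5     [5]
-2    [5, -2]
over  [5, -2, 5]
mod   [5, -2]
dup   [5, -2, -2]
over  [5, -2, -2, -2]
over  [5, -2, -2, -2, -2]
drop  [5, -2, -2, -2]
mod   [5, -2, 0]
*     [5, 0]
rot  — needs 3 operands, stack has 2 → underflow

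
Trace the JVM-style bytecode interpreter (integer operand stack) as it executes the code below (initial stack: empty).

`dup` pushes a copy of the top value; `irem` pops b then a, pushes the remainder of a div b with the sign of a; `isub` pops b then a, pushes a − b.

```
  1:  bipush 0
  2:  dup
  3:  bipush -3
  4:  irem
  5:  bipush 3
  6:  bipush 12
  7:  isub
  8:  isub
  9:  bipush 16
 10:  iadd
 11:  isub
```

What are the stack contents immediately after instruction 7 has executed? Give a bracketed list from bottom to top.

bipush 0   [0]
dup        [0, 0]
bipush -3  [0, 0, -3]
irem       [0, 0]
bipush 3   [0, 0, 3]
bipush 12  [0, 0, 3, 12]
isub       [0, 0, -9]

[0, 0, -9]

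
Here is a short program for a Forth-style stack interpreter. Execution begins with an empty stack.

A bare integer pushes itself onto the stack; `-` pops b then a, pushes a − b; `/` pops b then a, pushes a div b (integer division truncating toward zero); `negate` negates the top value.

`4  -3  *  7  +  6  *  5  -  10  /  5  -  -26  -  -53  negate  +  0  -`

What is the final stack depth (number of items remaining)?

1

4      → [4]
-3     → [4, -3]
*      → [-12]
7      → [-12, 7]
+      → [-5]
6      → [-5, 6]
*      → [-30]
5      → [-30, 5]
-      → [-35]
10     → [-35, 10]
/      → [-3]
5      → [-3, 5]
-      → [-8]
-26    → [-8, -26]
-      → [18]
-53    → [18, -53]
negate → [18, 53]
+      → [71]
0      → [71, 0]
-      → [71]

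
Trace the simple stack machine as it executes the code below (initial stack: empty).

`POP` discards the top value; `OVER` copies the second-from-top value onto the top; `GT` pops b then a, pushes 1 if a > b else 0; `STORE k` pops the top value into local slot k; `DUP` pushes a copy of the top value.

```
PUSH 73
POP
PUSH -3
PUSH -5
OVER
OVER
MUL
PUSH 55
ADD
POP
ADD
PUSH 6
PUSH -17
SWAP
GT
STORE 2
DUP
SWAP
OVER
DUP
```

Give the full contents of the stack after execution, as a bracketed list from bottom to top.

PUSH 73  : 73
POP      : (empty)
PUSH -3  : -3
PUSH -5  : -3 -5
OVER     : -3 -5 -3
OVER     : -3 -5 -3 -5
MUL      : -3 -5 15
PUSH 55  : -3 -5 15 55
ADD      : -3 -5 70
POP      : -3 -5
ADD      : -8
PUSH 6   : -8 6
PUSH -17 : -8 6 -17
SWAP     : -8 -17 6
GT       : -8 0
STORE 2  : -8
DUP      : -8 -8
SWAP     : -8 -8
OVER     : -8 -8 -8
DUP      : -8 -8 -8 -8

[-8, -8, -8, -8]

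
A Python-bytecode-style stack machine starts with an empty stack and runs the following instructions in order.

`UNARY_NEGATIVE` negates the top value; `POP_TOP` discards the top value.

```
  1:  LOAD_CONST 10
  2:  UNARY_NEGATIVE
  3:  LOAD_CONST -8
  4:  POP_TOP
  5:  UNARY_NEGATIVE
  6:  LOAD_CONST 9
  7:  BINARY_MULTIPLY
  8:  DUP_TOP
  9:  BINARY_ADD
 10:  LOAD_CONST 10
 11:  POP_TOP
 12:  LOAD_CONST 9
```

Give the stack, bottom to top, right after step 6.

LOAD_CONST 10  : 10
UNARY_NEGATIVE : -10
LOAD_CONST -8  : -10 -8
POP_TOP        : -10
UNARY_NEGATIVE : 10
LOAD_CONST 9   : 10 9

[10, 9]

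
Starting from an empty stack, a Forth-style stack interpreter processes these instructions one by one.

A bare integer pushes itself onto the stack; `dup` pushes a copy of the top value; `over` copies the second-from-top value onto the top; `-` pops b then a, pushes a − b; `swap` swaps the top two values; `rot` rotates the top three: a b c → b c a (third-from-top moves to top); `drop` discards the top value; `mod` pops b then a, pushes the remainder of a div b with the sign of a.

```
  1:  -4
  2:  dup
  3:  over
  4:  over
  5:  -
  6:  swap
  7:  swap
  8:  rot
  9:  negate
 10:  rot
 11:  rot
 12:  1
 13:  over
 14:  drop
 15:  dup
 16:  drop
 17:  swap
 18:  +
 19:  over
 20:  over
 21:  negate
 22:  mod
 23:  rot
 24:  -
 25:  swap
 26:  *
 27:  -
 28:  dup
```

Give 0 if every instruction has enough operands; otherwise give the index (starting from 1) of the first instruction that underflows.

0

-4     → -4
dup    → -4 -4
over   → -4 -4 -4
over   → -4 -4 -4 -4
-      → -4 -4 0
swap   → -4 0 -4
swap   → -4 -4 0
rot    → -4 0 -4
negate → -4 0 4
rot    → 0 4 -4
rot    → 4 -4 0
1      → 4 -4 0 1
over   → 4 -4 0 1 0
drop   → 4 -4 0 1
dup    → 4 -4 0 1 1
drop   → 4 -4 0 1
swap   → 4 -4 1 0
+      → 4 -4 1
over   → 4 -4 1 -4
over   → 4 -4 1 -4 1
negate → 4 -4 1 -4 -1
mod    → 4 -4 1 0
rot    → 4 1 0 -4
-      → 4 1 4
swap   → 4 4 1
*      → 4 4
-      → 0
dup    → 0 0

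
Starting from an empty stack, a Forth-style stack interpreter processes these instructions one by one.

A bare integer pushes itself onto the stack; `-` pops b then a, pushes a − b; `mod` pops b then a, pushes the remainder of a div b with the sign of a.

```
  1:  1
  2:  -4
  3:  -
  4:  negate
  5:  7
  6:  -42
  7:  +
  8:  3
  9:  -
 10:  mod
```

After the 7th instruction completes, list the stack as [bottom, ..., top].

[-5, -35]

1       [1]
-4      [1, -4]
-       [5]
negate  [-5]
7       [-5, 7]
-42     [-5, 7, -42]
+       [-5, -35]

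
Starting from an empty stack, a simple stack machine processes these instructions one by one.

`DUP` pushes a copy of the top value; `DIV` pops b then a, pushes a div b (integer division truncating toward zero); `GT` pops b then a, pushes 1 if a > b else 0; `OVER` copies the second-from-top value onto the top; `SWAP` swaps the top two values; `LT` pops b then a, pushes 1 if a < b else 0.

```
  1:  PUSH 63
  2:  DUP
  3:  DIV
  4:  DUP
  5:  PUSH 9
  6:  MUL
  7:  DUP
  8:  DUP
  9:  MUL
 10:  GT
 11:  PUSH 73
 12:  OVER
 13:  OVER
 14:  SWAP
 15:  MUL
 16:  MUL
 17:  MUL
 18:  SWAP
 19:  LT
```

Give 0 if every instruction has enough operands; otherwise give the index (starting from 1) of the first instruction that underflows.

PUSH 63 -> [63]
DUP     -> [63, 63]
DIV     -> [1]
DUP     -> [1, 1]
PUSH 9  -> [1, 1, 9]
MUL     -> [1, 9]
DUP     -> [1, 9, 9]
DUP     -> [1, 9, 9, 9]
MUL     -> [1, 9, 81]
GT      -> [1, 0]
PUSH 73 -> [1, 0, 73]
OVER    -> [1, 0, 73, 0]
OVER    -> [1, 0, 73, 0, 73]
SWAP    -> [1, 0, 73, 73, 0]
MUL     -> [1, 0, 73, 0]
MUL     -> [1, 0, 0]
MUL     -> [1, 0]
SWAP    -> [0, 1]
LT      -> [1]

0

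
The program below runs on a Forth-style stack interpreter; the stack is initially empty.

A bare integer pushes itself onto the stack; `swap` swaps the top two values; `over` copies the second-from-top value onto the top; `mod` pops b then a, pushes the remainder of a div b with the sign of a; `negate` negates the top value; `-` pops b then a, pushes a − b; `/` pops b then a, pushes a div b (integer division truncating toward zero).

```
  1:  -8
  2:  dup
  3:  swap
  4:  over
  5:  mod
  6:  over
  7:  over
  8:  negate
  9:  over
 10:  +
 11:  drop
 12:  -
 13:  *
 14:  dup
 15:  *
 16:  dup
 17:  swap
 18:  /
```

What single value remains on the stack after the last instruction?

1

-8      [-8]
dup     [-8, -8]
swap    [-8, -8]
over    [-8, -8, -8]
mod     [-8, 0]
over    [-8, 0, -8]
over    [-8, 0, -8, 0]
negate  [-8, 0, -8, 0]
over    [-8, 0, -8, 0, -8]
+       [-8, 0, -8, -8]
drop    [-8, 0, -8]
-       [-8, 8]
*       [-64]
dup     [-64, -64]
*       [4096]
dup     [4096, 4096]
swap    [4096, 4096]
/       [1]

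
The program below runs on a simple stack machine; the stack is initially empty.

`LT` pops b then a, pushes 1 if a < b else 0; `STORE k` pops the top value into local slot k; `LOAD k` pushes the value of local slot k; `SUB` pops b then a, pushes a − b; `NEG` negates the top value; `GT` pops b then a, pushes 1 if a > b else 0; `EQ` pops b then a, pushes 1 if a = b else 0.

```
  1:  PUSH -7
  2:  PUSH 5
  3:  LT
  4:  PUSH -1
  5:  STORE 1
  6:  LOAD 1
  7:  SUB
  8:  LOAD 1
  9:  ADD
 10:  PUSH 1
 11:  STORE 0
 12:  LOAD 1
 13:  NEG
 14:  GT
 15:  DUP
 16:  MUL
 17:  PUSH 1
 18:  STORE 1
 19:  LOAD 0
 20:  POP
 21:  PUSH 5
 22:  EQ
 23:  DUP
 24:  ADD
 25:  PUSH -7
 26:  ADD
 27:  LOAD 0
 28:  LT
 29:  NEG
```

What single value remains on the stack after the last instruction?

PUSH -7 -> [-7]
PUSH 5  -> [-7, 5]
LT      -> [1]
PUSH -1 -> [1, -1]
STORE 1 -> [1]
LOAD 1  -> [1, -1]
SUB     -> [2]
LOAD 1  -> [2, -1]
ADD     -> [1]
PUSH 1  -> [1, 1]
STORE 0 -> [1]
LOAD 1  -> [1, -1]
NEG     -> [1, 1]
GT      -> [0]
DUP     -> [0, 0]
MUL     -> [0]
PUSH 1  -> [0, 1]
STORE 1 -> [0]
LOAD 0  -> [0, 1]
POP     -> [0]
PUSH 5  -> [0, 5]
EQ      -> [0]
DUP     -> [0, 0]
ADD     -> [0]
PUSH -7 -> [0, -7]
ADD     -> [-7]
LOAD 0  -> [-7, 1]
LT      -> [1]
NEG     -> [-1]

-1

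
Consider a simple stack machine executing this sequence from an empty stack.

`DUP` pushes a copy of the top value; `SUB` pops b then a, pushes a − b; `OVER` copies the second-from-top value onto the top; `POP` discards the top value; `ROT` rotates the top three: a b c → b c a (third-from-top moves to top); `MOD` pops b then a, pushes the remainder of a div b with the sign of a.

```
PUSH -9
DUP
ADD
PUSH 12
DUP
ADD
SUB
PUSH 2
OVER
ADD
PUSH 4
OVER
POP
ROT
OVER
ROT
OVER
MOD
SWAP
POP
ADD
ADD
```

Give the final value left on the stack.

PUSH -9 → [-9]
DUP     → [-9, -9]
ADD     → [-18]
PUSH 12 → [-18, 12]
DUP     → [-18, 12, 12]
ADD     → [-18, 24]
SUB     → [-42]
PUSH 2  → [-42, 2]
OVER    → [-42, 2, -42]
ADD     → [-42, -40]
PUSH 4  → [-42, -40, 4]
OVER    → [-42, -40, 4, -40]
POP     → [-42, -40, 4]
ROT     → [-40, 4, -42]
OVER    → [-40, 4, -42, 4]
ROT     → [-40, -42, 4, 4]
OVER    → [-40, -42, 4, 4, 4]
MOD     → [-40, -42, 4, 0]
SWAP    → [-40, -42, 0, 4]
POP     → [-40, -42, 0]
ADD     → [-40, -42]
ADD     → [-82]

-82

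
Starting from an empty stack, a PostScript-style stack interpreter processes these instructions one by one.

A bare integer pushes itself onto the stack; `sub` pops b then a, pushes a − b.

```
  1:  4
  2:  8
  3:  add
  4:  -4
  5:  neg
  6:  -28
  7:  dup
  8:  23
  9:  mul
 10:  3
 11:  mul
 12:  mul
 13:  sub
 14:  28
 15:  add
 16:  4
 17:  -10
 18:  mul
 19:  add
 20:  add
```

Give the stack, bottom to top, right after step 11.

[12, 4, -28, -1932]

4    [4]
8    [4, 8]
add  [12]
-4   [12, -4]
neg  [12, 4]
-28  [12, 4, -28]
dup  [12, 4, -28, -28]
23   [12, 4, -28, -28, 23]
mul  [12, 4, -28, -644]
3    [12, 4, -28, -644, 3]
mul  [12, 4, -28, -1932]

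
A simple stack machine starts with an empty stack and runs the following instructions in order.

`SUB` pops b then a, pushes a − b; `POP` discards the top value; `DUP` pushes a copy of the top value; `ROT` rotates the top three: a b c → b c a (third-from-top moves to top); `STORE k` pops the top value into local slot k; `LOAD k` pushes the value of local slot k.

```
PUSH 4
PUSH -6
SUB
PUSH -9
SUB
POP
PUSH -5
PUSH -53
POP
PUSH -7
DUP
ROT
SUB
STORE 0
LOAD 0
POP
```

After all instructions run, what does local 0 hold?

-2

PUSH 4    [4]
PUSH -6   [4, -6]
SUB       [10]
PUSH -9   [10, -9]
SUB       [19]
POP       []
PUSH -5   [-5]
PUSH -53  [-5, -53]
POP       [-5]
PUSH -7   [-5, -7]
DUP       [-5, -7, -7]
ROT       [-7, -7, -5]
SUB       [-7, -2]
STORE 0   [-7]
LOAD 0    [-7, -2]
POP       [-7]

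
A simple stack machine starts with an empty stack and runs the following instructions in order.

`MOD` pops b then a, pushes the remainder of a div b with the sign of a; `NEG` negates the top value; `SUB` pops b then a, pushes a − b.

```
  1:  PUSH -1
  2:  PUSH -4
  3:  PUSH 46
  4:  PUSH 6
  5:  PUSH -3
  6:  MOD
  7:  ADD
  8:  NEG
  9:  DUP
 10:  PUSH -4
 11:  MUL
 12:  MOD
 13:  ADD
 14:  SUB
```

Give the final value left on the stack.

PUSH -1 -> [-1]
PUSH -4 -> [-1, -4]
PUSH 46 -> [-1, -4, 46]
PUSH 6  -> [-1, -4, 46, 6]
PUSH -3 -> [-1, -4, 46, 6, -3]
MOD     -> [-1, -4, 46, 0]
ADD     -> [-1, -4, 46]
NEG     -> [-1, -4, -46]
DUP     -> [-1, -4, -46, -46]
PUSH -4 -> [-1, -4, -46, -46, -4]
MUL     -> [-1, -4, -46, 184]
MOD     -> [-1, -4, -46]
ADD     -> [-1, -50]
SUB     -> [49]

49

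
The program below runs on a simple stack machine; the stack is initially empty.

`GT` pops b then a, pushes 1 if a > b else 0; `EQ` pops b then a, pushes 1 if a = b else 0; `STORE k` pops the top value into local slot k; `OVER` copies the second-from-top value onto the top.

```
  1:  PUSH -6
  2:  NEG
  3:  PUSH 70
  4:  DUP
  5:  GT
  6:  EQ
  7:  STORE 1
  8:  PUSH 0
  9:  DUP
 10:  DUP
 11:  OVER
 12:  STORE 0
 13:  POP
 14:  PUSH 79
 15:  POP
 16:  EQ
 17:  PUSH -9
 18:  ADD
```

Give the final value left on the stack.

PUSH -6 : -6
NEG     : 6
PUSH 70 : 6 70
DUP     : 6 70 70
GT      : 6 0
EQ      : 0
STORE 1 : (empty)
PUSH 0  : 0
DUP     : 0 0
DUP     : 0 0 0
OVER    : 0 0 0 0
STORE 0 : 0 0 0
POP     : 0 0
PUSH 79 : 0 0 79
POP     : 0 0
EQ      : 1
PUSH -9 : 1 -9
ADD     : -8

-8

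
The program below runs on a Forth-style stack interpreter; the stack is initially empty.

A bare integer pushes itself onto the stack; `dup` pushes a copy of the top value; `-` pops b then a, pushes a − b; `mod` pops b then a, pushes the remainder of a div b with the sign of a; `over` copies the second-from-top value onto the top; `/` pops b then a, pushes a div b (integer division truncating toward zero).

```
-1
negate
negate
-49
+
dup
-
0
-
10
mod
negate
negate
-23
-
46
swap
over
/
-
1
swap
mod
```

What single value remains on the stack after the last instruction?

-1      [-1]
negate  [1]
negate  [-1]
-49     [-1, -49]
+       [-50]
dup     [-50, -50]
-       [0]
0       [0, 0]
-       [0]
10      [0, 10]
mod     [0]
negate  [0]
negate  [0]
-23     [0, -23]
-       [23]
46      [23, 46]
swap    [46, 23]
over    [46, 23, 46]
/       [46, 0]
-       [46]
1       [46, 1]
swap    [1, 46]
mod     [1]

1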